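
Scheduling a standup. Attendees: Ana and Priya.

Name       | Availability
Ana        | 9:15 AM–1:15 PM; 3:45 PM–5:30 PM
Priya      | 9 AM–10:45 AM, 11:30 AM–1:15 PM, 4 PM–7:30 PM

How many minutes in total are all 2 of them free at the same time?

285

Ana ∩ Priya: 09:15-10:45, 11:30-13:15, 16:00-17:30.
Those are the intersection windows.
Summing the common windows: 90 + 105 + 90 = 285 minutes.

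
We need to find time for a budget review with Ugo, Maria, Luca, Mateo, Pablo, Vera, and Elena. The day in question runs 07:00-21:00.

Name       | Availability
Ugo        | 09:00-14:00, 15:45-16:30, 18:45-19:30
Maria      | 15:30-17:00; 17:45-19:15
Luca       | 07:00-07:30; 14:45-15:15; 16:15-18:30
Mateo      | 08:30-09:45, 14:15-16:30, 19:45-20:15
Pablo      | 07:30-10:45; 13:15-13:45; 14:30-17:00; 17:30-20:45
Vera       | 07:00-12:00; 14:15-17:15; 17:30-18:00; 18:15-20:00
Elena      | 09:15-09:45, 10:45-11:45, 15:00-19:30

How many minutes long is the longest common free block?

15

Ugo ∩ Maria: 15:45-16:30, 18:45-19:15.
Ugo ∩ Maria ∩ Luca: 16:15-16:30.
Ugo ∩ Maria ∩ Luca ∩ Mateo: 16:15-16:30.
Ugo ∩ Maria ∩ Luca ∩ Mateo ∩ Pablo: 16:15-16:30.
Ugo ∩ Maria ∩ Luca ∩ Mateo ∩ Pablo ∩ Vera: 16:15-16:30.
Ugo ∩ Maria ∩ Luca ∩ Mateo ∩ Pablo ∩ Vera ∩ Elena: 16:15-16:30.
The longest is 16:15-16:30 at 15 minutes.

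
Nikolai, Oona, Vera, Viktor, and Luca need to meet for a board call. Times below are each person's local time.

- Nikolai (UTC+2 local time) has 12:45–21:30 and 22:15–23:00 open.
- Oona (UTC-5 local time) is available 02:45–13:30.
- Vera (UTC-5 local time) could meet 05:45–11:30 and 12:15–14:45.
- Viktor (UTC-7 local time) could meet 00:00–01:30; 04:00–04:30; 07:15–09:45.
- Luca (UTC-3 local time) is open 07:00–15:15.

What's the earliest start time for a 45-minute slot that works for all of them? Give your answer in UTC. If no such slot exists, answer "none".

14:15

Nikolai in UTC: 10:45-19:30, 20:15-21:00 (subtract 2h to convert from UTC+2).
Oona in UTC: 07:45-18:30 (add 5h to convert from UTC-5).
Vera in UTC: 10:45-16:30, 17:15-19:45 (add 5h to convert from UTC-5).
Viktor in UTC: 07:00-08:30, 11:00-11:30, 14:15-16:45 (add 7h to convert from UTC-7).
Luca in UTC: 10:00-18:15 (add 3h to convert from UTC-3).
Nikolai ∩ Oona: 10:45-18:30.
Nikolai ∩ Oona ∩ Vera: 10:45-16:30, 17:15-18:30.
Nikolai ∩ Oona ∩ Vera ∩ Viktor: 11:00-11:30, 14:15-16:30.
Nikolai ∩ Oona ∩ Vera ∩ Viktor ∩ Luca: 11:00-11:30, 14:15-16:30.
Those are the intersection windows.
The first common window of at least 45 minutes is 14:15-16:30, so the earliest start is 14:15.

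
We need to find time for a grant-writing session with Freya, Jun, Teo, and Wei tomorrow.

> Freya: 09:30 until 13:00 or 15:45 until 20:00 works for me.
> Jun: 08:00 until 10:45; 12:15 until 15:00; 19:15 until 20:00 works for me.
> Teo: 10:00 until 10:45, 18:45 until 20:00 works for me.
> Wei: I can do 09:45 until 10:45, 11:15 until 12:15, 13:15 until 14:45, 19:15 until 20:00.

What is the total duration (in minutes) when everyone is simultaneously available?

90

Freya ∩ Jun: 09:30-10:45, 12:15-13:00, 19:15-20:00.
Freya ∩ Jun ∩ Teo: 10:00-10:45, 19:15-20:00.
Freya ∩ Jun ∩ Teo ∩ Wei: 10:00-10:45, 19:15-20:00.
Those are the intersection windows.
Summing the common windows: 45 + 45 = 90 minutes.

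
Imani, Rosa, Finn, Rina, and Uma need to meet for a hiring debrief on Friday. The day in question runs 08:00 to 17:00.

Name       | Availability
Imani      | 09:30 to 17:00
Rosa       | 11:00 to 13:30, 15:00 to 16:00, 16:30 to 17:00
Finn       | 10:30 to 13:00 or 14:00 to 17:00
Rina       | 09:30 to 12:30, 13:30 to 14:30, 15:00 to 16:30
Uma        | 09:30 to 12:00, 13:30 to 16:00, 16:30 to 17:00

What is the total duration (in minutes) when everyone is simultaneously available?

120

Imani ∩ Rosa: 11:00-13:30, 15:00-16:00, 16:30-17:00.
Imani ∩ Rosa ∩ Finn: 11:00-13:00, 15:00-16:00, 16:30-17:00.
Imani ∩ Rosa ∩ Finn ∩ Rina: 11:00-12:30, 15:00-16:00.
Imani ∩ Rosa ∩ Finn ∩ Rina ∩ Uma: 11:00-12:00, 15:00-16:00.
So the common availability across everyone is 11:00-12:00, 15:00-16:00.
Summing the common windows: 60 + 60 = 120 minutes.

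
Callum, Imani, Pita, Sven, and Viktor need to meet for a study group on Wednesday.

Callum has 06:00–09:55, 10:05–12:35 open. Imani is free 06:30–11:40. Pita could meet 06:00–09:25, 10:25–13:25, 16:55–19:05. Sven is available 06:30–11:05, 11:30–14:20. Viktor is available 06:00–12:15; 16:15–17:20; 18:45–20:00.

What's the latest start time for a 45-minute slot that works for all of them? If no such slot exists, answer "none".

08:40

Callum ∩ Imani: 06:30-09:55, 10:05-11:40.
Callum ∩ Imani ∩ Pita: 06:30-09:25, 10:25-11:40.
Callum ∩ Imani ∩ Pita ∩ Sven: 06:30-09:25, 10:25-11:05, 11:30-11:40.
Callum ∩ Imani ∩ Pita ∩ Sven ∩ Viktor: 06:30-09:25, 10:25-11:05, 11:30-11:40.
Those are the intersection windows.
The last common window of at least 45 minutes is 06:30-09:25; a 45-minute meeting can start as late as 08:40 and still end by 09:25.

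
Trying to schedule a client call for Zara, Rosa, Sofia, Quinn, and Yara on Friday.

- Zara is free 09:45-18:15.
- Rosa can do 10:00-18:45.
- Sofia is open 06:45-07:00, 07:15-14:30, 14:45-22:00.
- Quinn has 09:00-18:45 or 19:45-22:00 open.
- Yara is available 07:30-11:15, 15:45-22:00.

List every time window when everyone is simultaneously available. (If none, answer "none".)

10:00-11:15, 15:45-18:15

Zara ∩ Rosa: 10:00-18:15.
Zara ∩ Rosa ∩ Sofia: 10:00-14:30, 14:45-18:15.
Zara ∩ Rosa ∩ Sofia ∩ Quinn: 10:00-14:30, 14:45-18:15.
Zara ∩ Rosa ∩ Sofia ∩ Quinn ∩ Yara: 10:00-11:15, 15:45-18:15.
Those are the intersection windows.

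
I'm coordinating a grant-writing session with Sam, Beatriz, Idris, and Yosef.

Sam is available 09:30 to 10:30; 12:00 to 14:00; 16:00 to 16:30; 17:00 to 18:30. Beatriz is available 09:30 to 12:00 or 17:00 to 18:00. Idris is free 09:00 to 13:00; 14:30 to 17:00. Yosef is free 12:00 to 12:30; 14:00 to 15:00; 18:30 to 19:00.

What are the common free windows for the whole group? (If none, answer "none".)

none

Sam ∩ Beatriz: 09:30-10:30, 17:00-18:00.
Sam ∩ Beatriz ∩ Idris: 09:30-10:30.
Sam ∩ Beatriz ∩ Idris ∩ Yosef: ∅.
There is no time when everyone is free.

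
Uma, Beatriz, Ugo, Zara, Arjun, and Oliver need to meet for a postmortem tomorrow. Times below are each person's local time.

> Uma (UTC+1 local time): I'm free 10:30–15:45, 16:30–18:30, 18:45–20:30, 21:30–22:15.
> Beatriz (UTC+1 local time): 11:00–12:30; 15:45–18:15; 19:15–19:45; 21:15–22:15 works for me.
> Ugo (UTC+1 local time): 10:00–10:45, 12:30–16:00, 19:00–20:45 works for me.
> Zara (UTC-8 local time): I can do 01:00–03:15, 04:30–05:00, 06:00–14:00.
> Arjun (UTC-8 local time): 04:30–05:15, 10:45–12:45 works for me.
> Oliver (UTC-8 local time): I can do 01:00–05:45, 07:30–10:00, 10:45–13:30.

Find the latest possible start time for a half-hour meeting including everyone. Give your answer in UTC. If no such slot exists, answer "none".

Uma in UTC: 09:30-14:45, 15:30-17:30, 17:45-19:30, 20:30-21:15 (subtract 1h to convert from UTC+1).
Beatriz in UTC: 10:00-11:30, 14:45-17:15, 18:15-18:45, 20:15-21:15 (subtract 1h to convert from UTC+1).
Ugo in UTC: 09:00-09:45, 11:30-15:00, 18:00-19:45 (subtract 1h to convert from UTC+1).
Zara in UTC: 09:00-11:15, 12:30-13:00, 14:00-22:00 (add 8h to convert from UTC-8).
Arjun in UTC: 12:30-13:15, 18:45-20:45 (add 8h to convert from UTC-8).
Oliver in UTC: 09:00-13:45, 15:30-18:00, 18:45-21:30 (add 8h to convert from UTC-8).
Uma ∩ Beatriz: 10:00-11:30, 15:30-17:15, 18:15-18:45, 20:30-21:15.
Uma ∩ Beatriz ∩ Ugo: 18:15-18:45.
Uma ∩ Beatriz ∩ Ugo ∩ Zara: 18:15-18:45.
Uma ∩ Beatriz ∩ Ugo ∩ Zara ∩ Arjun: ∅.
Uma ∩ Beatriz ∩ Ugo ∩ Zara ∩ Arjun ∩ Oliver: ∅.
There is no time when everyone is free.
No common window is at least 30 minutes long.

none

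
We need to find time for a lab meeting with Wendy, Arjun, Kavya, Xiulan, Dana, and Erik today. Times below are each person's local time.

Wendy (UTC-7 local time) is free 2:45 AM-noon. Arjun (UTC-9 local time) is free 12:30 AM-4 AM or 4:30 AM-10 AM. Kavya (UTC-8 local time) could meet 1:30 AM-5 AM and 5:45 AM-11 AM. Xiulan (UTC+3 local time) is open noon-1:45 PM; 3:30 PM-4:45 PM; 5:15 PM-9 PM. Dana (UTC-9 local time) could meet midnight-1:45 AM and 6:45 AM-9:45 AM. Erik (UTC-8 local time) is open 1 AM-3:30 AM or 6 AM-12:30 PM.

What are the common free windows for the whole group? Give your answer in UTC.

Wendy in UTC: 09:45-19:00 (add 7h to convert from UTC-7).
Arjun in UTC: 09:30-13:00, 13:30-19:00 (add 9h to convert from UTC-9).
Kavya in UTC: 09:30-13:00, 13:45-19:00 (add 8h to convert from UTC-8).
Xiulan in UTC: 09:00-10:45, 12:30-13:45, 14:15-18:00 (subtract 3h to convert from UTC+3).
Dana in UTC: 09:00-10:45, 15:45-18:45 (add 9h to convert from UTC-9).
Erik in UTC: 09:00-11:30, 14:00-20:30 (add 8h to convert from UTC-8).
Wendy ∩ Arjun: 09:45-13:00, 13:30-19:00.
Wendy ∩ Arjun ∩ Kavya: 09:45-13:00, 13:45-19:00.
Wendy ∩ Arjun ∩ Kavya ∩ Xiulan: 09:45-10:45, 12:30-13:00, 14:15-18:00.
Wendy ∩ Arjun ∩ Kavya ∩ Xiulan ∩ Dana: 09:45-10:45, 15:45-18:00.
Wendy ∩ Arjun ∩ Kavya ∩ Xiulan ∩ Dana ∩ Erik: 09:45-10:45, 15:45-18:00.
So the common availability across everyone is 09:45-10:45, 15:45-18:00.

09:45-10:45, 15:45-18:00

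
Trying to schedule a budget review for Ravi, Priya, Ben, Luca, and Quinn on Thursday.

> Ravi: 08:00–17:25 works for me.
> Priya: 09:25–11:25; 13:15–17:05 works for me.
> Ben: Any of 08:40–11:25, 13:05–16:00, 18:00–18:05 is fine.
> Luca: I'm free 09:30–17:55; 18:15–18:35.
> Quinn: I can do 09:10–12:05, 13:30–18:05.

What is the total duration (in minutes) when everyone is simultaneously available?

265

Ravi ∩ Priya: 09:25-11:25, 13:15-17:05.
Ravi ∩ Priya ∩ Ben: 09:25-11:25, 13:15-16:00.
Ravi ∩ Priya ∩ Ben ∩ Luca: 09:30-11:25, 13:15-16:00.
Ravi ∩ Priya ∩ Ben ∩ Luca ∩ Quinn: 09:30-11:25, 13:30-16:00.
Those are the intersection windows.
Summing the common windows: 115 + 150 = 265 minutes.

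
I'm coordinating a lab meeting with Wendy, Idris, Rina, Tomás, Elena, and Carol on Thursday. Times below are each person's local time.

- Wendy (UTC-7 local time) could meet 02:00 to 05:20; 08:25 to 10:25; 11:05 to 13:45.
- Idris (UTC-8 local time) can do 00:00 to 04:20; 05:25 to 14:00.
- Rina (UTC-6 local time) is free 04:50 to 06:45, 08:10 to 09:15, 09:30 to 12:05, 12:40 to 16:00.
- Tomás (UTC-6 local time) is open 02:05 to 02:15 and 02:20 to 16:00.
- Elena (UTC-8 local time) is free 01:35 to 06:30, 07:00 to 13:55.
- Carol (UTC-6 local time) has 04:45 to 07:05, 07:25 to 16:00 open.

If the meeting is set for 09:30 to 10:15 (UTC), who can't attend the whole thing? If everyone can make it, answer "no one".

Wendy in UTC: 09:00-12:20, 15:25-17:25, 18:05-20:45 (add 7h to convert from UTC-7).
Idris in UTC: 08:00-12:20, 13:25-22:00 (add 8h to convert from UTC-8).
Rina in UTC: 10:50-12:45, 14:10-15:15, 15:30-18:05, 18:40-22:00 (add 6h to convert from UTC-6).
Tomás in UTC: 08:05-08:15, 08:20-22:00 (add 6h to convert from UTC-6).
Elena in UTC: 09:35-14:30, 15:00-21:55 (add 8h to convert from UTC-8).
Carol in UTC: 10:45-13:05, 13:25-22:00 (add 6h to convert from UTC-6).
Wendy: free for 09:30-10:15. Idris: free for 09:30-10:15. Rina: not fully free for 09:30-10:15. Tomás: free for 09:30-10:15. Elena: not fully free for 09:30-10:15. Carol: not fully free for 09:30-10:15.

Carol, Elena, Rina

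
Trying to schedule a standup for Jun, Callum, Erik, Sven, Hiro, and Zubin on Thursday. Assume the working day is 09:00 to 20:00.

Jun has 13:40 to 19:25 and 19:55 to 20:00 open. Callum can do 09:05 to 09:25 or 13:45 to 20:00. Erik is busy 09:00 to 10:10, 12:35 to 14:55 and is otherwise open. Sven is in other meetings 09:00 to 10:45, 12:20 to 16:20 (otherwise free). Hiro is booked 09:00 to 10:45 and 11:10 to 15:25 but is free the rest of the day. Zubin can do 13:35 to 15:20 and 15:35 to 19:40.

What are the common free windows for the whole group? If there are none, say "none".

16:20-19:25

Jun free: 13:40-19:25, 19:55-20:00.
Callum free: 09:05-09:25, 13:45-20:00.
Erik free: 10:10-12:35, 14:55-20:00 (invert busy blocks within the working day).
Sven free: 10:45-12:20, 16:20-20:00 (invert busy blocks within the working day).
Hiro free: 10:45-11:10, 15:25-20:00 (invert busy blocks within the working day).
Zubin free: 13:35-15:20, 15:35-19:40.
Jun ∩ Callum: 13:45-19:25, 19:55-20:00.
Jun ∩ Callum ∩ Erik: 14:55-19:25, 19:55-20:00.
Jun ∩ Callum ∩ Erik ∩ Sven: 16:20-19:25, 19:55-20:00.
Jun ∩ Callum ∩ Erik ∩ Sven ∩ Hiro: 16:20-19:25, 19:55-20:00.
Jun ∩ Callum ∩ Erik ∩ Sven ∩ Hiro ∩ Zubin: 16:20-19:25.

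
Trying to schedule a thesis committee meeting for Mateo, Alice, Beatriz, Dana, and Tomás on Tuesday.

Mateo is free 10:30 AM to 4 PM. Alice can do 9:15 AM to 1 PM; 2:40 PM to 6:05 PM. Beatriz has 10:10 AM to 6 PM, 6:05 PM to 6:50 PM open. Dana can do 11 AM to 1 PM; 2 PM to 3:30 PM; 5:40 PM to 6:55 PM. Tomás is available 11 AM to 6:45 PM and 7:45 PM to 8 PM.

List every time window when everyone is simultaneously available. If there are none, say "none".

Mateo ∩ Alice: 10:30-13:00, 14:40-16:00.
Mateo ∩ Alice ∩ Beatriz: 10:30-13:00, 14:40-16:00.
Mateo ∩ Alice ∩ Beatriz ∩ Dana: 11:00-13:00, 14:40-15:30.
Mateo ∩ Alice ∩ Beatriz ∩ Dana ∩ Tomás: 11:00-13:00, 14:40-15:30.
So the common availability across everyone is 11:00-13:00, 14:40-15:30.

11:00-13:00, 14:40-15:30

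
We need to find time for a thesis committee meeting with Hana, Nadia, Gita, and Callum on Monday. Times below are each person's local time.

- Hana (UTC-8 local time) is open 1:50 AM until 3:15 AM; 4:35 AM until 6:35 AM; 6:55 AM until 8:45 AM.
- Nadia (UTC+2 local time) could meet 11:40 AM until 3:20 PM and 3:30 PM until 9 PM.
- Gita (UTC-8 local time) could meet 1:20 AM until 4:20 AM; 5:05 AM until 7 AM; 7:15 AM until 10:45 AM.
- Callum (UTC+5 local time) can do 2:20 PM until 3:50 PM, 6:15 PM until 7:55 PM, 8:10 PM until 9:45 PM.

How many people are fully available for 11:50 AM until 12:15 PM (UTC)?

2

Hana in UTC: 09:50-11:15, 12:35-14:35, 14:55-16:45 (add 8h to convert from UTC-8).
Nadia in UTC: 09:40-13:20, 13:30-19:00 (subtract 2h to convert from UTC+2).
Gita in UTC: 09:20-12:20, 13:05-15:00, 15:15-18:45 (add 8h to convert from UTC-8).
Callum in UTC: 09:20-10:50, 13:15-14:55, 15:10-16:45 (subtract 5h to convert from UTC+5).
Nadia and Gita can make the full 11:50-12:15 slot — that's 2.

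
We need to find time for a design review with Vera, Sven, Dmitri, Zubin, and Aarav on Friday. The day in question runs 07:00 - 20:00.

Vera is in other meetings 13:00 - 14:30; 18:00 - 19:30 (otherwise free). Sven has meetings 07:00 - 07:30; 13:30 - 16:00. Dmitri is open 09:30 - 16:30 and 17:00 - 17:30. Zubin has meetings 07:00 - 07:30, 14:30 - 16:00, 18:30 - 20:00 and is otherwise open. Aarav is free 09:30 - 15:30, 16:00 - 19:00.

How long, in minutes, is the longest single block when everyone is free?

210

Vera free: 07:00-13:00, 14:30-18:00, 19:30-20:00 (invert busy blocks within the working day).
Sven free: 07:30-13:30, 16:00-20:00 (invert busy blocks within the working day).
Dmitri free: 09:30-16:30, 17:00-17:30.
Zubin free: 07:30-14:30, 16:00-18:30 (invert busy blocks within the working day).
Aarav free: 09:30-15:30, 16:00-19:00.
Vera ∩ Sven: 07:30-13:00, 16:00-18:00, 19:30-20:00.
Vera ∩ Sven ∩ Dmitri: 09:30-13:00, 16:00-16:30, 17:00-17:30.
Vera ∩ Sven ∩ Dmitri ∩ Zubin: 09:30-13:00, 16:00-16:30, 17:00-17:30.
Vera ∩ Sven ∩ Dmitri ∩ Zubin ∩ Aarav: 09:30-13:00, 16:00-16:30, 17:00-17:30.
Those are the intersection windows.
The longest is 09:30-13:00 at 210 minutes.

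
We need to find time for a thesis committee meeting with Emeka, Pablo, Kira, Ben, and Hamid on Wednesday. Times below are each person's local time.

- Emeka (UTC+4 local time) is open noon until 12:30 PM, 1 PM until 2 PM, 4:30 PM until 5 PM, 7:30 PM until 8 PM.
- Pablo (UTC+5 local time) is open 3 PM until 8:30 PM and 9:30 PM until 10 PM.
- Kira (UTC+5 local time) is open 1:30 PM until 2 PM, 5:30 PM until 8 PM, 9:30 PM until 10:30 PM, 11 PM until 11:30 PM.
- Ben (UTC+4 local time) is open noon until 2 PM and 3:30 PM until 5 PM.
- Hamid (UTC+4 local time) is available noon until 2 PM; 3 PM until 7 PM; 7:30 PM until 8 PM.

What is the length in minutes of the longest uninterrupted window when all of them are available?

30

Emeka in UTC: 08:00-08:30, 09:00-10:00, 12:30-13:00, 15:30-16:00 (subtract 4h to convert from UTC+4).
Pablo in UTC: 10:00-15:30, 16:30-17:00 (subtract 5h to convert from UTC+5).
Kira in UTC: 08:30-09:00, 12:30-15:00, 16:30-17:30, 18:00-18:30 (subtract 5h to convert from UTC+5).
Ben in UTC: 08:00-10:00, 11:30-13:00 (subtract 4h to convert from UTC+4).
Hamid in UTC: 08:00-10:00, 11:00-15:00, 15:30-16:00 (subtract 4h to convert from UTC+4).
Emeka ∩ Pablo: 12:30-13:00.
Emeka ∩ Pablo ∩ Kira: 12:30-13:00.
Emeka ∩ Pablo ∩ Kira ∩ Ben: 12:30-13:00.
Emeka ∩ Pablo ∩ Kira ∩ Ben ∩ Hamid: 12:30-13:00.
Those are the intersection windows.
The longest is 12:30-13:00 at 30 minutes.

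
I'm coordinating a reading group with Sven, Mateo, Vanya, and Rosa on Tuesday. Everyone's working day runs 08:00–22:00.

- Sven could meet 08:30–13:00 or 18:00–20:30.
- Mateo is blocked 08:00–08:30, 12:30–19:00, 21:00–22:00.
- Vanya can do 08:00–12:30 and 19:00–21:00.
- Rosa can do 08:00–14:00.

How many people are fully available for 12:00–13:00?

Sven free: 08:30-13:00, 18:00-20:30.
Mateo free: 08:30-12:30, 19:00-21:00 (invert busy blocks within the working day).
Vanya free: 08:00-12:30, 19:00-21:00.
Rosa free: 08:00-14:00.
Sven and Rosa can make the full 12:00-13:00 slot — that's 2.

2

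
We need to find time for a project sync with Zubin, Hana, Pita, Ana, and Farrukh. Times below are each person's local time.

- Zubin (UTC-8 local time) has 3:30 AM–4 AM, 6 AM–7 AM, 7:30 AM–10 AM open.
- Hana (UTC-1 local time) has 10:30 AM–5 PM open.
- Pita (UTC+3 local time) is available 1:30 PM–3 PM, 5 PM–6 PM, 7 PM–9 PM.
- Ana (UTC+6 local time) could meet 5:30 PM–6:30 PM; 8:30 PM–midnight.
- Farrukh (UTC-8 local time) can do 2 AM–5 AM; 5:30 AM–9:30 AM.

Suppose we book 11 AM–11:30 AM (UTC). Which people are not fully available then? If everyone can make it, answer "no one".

Ana, Hana, Zubin

Zubin in UTC: 11:30-12:00, 14:00-15:00, 15:30-18:00 (add 8h to convert from UTC-8).
Hana in UTC: 11:30-18:00 (add 1h to convert from UTC-1).
Pita in UTC: 10:30-12:00, 14:00-15:00, 16:00-18:00 (subtract 3h to convert from UTC+3).
Ana in UTC: 11:30-12:30, 14:30-18:00 (subtract 6h to convert from UTC+6).
Farrukh in UTC: 10:00-13:00, 13:30-17:30 (add 8h to convert from UTC-8).
Zubin: not fully free for 11:00-11:30. Hana: not fully free for 11:00-11:30. Pita: free for 11:00-11:30. Ana: not fully free for 11:00-11:30. Farrukh: free for 11:00-11:30.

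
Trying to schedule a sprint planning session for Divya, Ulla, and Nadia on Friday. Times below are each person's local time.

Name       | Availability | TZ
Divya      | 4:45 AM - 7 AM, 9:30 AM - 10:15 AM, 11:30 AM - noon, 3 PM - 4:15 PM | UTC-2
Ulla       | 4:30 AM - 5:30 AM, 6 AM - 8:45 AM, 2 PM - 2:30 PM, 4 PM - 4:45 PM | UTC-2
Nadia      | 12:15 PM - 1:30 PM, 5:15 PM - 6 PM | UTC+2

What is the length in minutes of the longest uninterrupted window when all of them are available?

Divya in UTC: 06:45-09:00, 11:30-12:15, 13:30-14:00, 17:00-18:15 (add 2h to convert from UTC-2).
Ulla in UTC: 06:30-07:30, 08:00-10:45, 16:00-16:30, 18:00-18:45 (add 2h to convert from UTC-2).
Nadia in UTC: 10:15-11:30, 15:15-16:00 (subtract 2h to convert from UTC+2).
Divya ∩ Ulla: 06:45-07:30, 08:00-09:00, 18:00-18:15.
Divya ∩ Ulla ∩ Nadia: ∅.
There is no time when everyone is free.
No common window exists, so the longest block is 0 minutes.

0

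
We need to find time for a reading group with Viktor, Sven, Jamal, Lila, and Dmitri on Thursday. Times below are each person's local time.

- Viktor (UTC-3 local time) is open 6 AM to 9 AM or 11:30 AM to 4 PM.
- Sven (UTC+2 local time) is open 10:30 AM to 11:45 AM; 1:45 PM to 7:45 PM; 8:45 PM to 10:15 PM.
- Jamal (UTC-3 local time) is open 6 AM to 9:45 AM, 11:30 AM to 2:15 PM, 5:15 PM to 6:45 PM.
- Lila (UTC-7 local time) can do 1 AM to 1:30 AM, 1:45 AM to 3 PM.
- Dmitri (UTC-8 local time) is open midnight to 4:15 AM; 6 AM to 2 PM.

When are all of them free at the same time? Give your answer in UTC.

09:00-09:45, 11:45-12:00, 14:30-17:15

Viktor in UTC: 09:00-12:00, 14:30-19:00 (add 3h to convert from UTC-3).
Sven in UTC: 08:30-09:45, 11:45-17:45, 18:45-20:15 (subtract 2h to convert from UTC+2).
Jamal in UTC: 09:00-12:45, 14:30-17:15, 20:15-21:45 (add 3h to convert from UTC-3).
Lila in UTC: 08:00-08:30, 08:45-22:00 (add 7h to convert from UTC-7).
Dmitri in UTC: 08:00-12:15, 14:00-22:00 (add 8h to convert from UTC-8).
Viktor ∩ Sven: 09:00-09:45, 11:45-12:00, 14:30-17:45, 18:45-19:00.
Viktor ∩ Sven ∩ Jamal: 09:00-09:45, 11:45-12:00, 14:30-17:15.
Viktor ∩ Sven ∩ Jamal ∩ Lila: 09:00-09:45, 11:45-12:00, 14:30-17:15.
Viktor ∩ Sven ∩ Jamal ∩ Lila ∩ Dmitri: 09:00-09:45, 11:45-12:00, 14:30-17:15.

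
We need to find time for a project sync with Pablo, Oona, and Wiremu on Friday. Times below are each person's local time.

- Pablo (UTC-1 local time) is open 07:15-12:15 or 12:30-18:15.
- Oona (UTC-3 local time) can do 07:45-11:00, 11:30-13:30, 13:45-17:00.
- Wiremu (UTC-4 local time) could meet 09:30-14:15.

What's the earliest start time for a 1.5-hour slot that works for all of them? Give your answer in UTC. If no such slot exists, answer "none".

Pablo in UTC: 08:15-13:15, 13:30-19:15 (add 1h to convert from UTC-1).
Oona in UTC: 10:45-14:00, 14:30-16:30, 16:45-20:00 (add 3h to convert from UTC-3).
Wiremu in UTC: 13:30-18:15 (add 4h to convert from UTC-4).
Pablo ∩ Oona: 10:45-13:15, 13:30-14:00, 14:30-16:30, 16:45-19:15.
Pablo ∩ Oona ∩ Wiremu: 13:30-14:00, 14:30-16:30, 16:45-18:15.
So the common availability across everyone is 13:30-14:00, 14:30-16:30, 16:45-18:15.
The first common window of at least 90 minutes is 14:30-16:30, so the earliest start is 14:30.

14:30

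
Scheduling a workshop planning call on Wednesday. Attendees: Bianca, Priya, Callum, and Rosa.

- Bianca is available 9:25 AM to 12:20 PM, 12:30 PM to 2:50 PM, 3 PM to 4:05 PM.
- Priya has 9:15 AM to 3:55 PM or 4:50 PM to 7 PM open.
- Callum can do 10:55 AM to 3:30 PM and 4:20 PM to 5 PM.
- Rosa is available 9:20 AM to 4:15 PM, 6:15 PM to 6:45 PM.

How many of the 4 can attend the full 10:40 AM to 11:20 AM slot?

Bianca, Priya, and Rosa can make the full 10:40-11:20 slot — that's 3.

3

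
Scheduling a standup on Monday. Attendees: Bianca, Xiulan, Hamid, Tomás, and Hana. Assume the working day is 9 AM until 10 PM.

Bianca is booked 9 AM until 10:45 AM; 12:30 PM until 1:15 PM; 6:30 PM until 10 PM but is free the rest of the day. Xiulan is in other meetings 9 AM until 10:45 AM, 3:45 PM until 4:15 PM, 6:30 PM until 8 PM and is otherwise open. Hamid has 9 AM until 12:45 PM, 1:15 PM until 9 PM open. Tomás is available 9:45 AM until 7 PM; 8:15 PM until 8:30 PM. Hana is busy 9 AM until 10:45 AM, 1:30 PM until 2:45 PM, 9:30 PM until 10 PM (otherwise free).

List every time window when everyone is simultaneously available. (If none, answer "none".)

Bianca free: 10:45-12:30, 13:15-18:30 (invert busy blocks within the working day).
Xiulan free: 10:45-15:45, 16:15-18:30, 20:00-22:00 (invert busy blocks within the working day).
Hamid free: 09:00-12:45, 13:15-21:00.
Tomás free: 09:45-19:00, 20:15-20:30.
Hana free: 10:45-13:30, 14:45-21:30 (invert busy blocks within the working day).
Bianca ∩ Xiulan: 10:45-12:30, 13:15-15:45, 16:15-18:30.
Bianca ∩ Xiulan ∩ Hamid: 10:45-12:30, 13:15-15:45, 16:15-18:30.
Bianca ∩ Xiulan ∩ Hamid ∩ Tomás: 10:45-12:30, 13:15-15:45, 16:15-18:30.
Bianca ∩ Xiulan ∩ Hamid ∩ Tomás ∩ Hana: 10:45-12:30, 13:15-13:30, 14:45-15:45, 16:15-18:30.
Those are the intersection windows.

10:45-12:30, 13:15-13:30, 14:45-15:45, 16:15-18:30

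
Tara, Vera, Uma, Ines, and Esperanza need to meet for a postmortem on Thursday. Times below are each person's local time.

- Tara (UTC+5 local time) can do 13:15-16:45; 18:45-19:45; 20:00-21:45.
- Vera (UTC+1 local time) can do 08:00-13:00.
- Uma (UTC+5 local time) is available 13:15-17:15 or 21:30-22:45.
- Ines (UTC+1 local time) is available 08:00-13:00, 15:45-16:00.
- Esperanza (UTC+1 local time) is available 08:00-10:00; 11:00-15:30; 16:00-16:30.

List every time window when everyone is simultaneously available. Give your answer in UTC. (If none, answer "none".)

Tara in UTC: 08:15-11:45, 13:45-14:45, 15:00-16:45 (subtract 5h to convert from UTC+5).
Vera in UTC: 07:00-12:00 (subtract 1h to convert from UTC+1).
Uma in UTC: 08:15-12:15, 16:30-17:45 (subtract 5h to convert from UTC+5).
Ines in UTC: 07:00-12:00, 14:45-15:00 (subtract 1h to convert from UTC+1).
Esperanza in UTC: 07:00-09:00, 10:00-14:30, 15:00-15:30 (subtract 1h to convert from UTC+1).
Tara ∩ Vera: 08:15-11:45.
Tara ∩ Vera ∩ Uma: 08:15-11:45.
Tara ∩ Vera ∩ Uma ∩ Ines: 08:15-11:45.
Tara ∩ Vera ∩ Uma ∩ Ines ∩ Esperanza: 08:15-09:00, 10:00-11:45.

08:15-09:00, 10:00-11:45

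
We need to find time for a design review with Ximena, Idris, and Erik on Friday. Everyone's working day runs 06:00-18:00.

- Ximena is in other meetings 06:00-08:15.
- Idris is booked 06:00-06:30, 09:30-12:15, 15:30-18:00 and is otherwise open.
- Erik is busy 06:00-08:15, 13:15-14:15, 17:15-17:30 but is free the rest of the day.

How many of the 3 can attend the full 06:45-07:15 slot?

Ximena free: 08:15-18:00 (invert busy blocks within the working day).
Idris free: 06:30-09:30, 12:15-15:30 (invert busy blocks within the working day).
Erik free: 08:15-13:15, 14:15-17:15, 17:30-18:00 (invert busy blocks within the working day).
Idris can make the full 06:45-07:15 slot — that's 1.

1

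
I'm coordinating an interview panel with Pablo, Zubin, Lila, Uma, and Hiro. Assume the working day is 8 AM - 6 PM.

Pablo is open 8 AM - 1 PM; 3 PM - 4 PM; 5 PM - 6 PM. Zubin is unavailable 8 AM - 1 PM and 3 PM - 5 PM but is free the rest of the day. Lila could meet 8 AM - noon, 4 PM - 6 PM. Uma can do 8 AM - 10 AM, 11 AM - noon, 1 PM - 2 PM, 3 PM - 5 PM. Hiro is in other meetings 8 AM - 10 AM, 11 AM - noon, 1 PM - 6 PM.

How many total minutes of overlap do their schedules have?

Pablo free: 08:00-13:00, 15:00-16:00, 17:00-18:00.
Zubin free: 13:00-15:00, 17:00-18:00 (invert busy blocks within the working day).
Lila free: 08:00-12:00, 16:00-18:00.
Uma free: 08:00-10:00, 11:00-12:00, 13:00-14:00, 15:00-17:00.
Hiro free: 10:00-11:00, 12:00-13:00 (invert busy blocks within the working day).
Pablo ∩ Zubin: 17:00-18:00.
Pablo ∩ Zubin ∩ Lila: 17:00-18:00.
Pablo ∩ Zubin ∩ Lila ∩ Uma: ∅.
Pablo ∩ Zubin ∩ Lila ∩ Uma ∩ Hiro: ∅.
There is no time when everyone is free.
There is no common window, so the total is 0 minutes.

0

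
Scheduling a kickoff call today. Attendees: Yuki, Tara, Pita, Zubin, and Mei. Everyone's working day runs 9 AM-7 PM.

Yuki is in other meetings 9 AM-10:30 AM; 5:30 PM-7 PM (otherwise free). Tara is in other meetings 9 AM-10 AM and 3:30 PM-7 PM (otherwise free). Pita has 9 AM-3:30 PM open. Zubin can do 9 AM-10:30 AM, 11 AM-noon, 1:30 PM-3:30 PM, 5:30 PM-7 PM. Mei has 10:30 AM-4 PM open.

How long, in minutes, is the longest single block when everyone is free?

Yuki free: 10:30-17:30 (invert busy blocks within the working day).
Tara free: 10:00-15:30 (invert busy blocks within the working day).
Pita free: 09:00-15:30.
Zubin free: 09:00-10:30, 11:00-12:00, 13:30-15:30, 17:30-19:00.
Mei free: 10:30-16:00.
Yuki ∩ Tara: 10:30-15:30.
Yuki ∩ Tara ∩ Pita: 10:30-15:30.
Yuki ∩ Tara ∩ Pita ∩ Zubin: 11:00-12:00, 13:30-15:30.
Yuki ∩ Tara ∩ Pita ∩ Zubin ∩ Mei: 11:00-12:00, 13:30-15:30.
The longest is 13:30-15:30 at 120 minutes.

120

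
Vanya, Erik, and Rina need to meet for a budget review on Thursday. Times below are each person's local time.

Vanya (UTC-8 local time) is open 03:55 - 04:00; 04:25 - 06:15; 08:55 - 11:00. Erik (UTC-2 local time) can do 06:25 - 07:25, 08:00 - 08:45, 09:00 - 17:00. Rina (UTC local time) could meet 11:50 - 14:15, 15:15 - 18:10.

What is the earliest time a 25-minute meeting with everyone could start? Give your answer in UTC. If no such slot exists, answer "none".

12:25

Vanya in UTC: 11:55-12:00, 12:25-14:15, 16:55-19:00 (add 8h to convert from UTC-8).
Erik in UTC: 08:25-09:25, 10:00-10:45, 11:00-19:00 (add 2h to convert from UTC-2).
Rina in UTC: 11:50-14:15, 15:15-18:10.
Vanya ∩ Erik: 11:55-12:00, 12:25-14:15, 16:55-19:00.
Vanya ∩ Erik ∩ Rina: 11:55-12:00, 12:25-14:15, 16:55-18:10.
So the common availability across everyone is 11:55-12:00, 12:25-14:15, 16:55-18:10.
The first common window of at least 25 minutes is 12:25-14:15, so the earliest start is 12:25.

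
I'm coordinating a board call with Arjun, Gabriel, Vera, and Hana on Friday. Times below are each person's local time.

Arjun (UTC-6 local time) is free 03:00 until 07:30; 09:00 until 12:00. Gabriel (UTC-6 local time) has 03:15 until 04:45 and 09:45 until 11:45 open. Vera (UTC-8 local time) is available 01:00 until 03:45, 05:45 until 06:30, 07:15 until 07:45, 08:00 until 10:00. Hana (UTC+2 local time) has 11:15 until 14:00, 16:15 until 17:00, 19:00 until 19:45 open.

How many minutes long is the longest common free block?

Arjun in UTC: 09:00-13:30, 15:00-18:00 (add 6h to convert from UTC-6).
Gabriel in UTC: 09:15-10:45, 15:45-17:45 (add 6h to convert from UTC-6).
Vera in UTC: 09:00-11:45, 13:45-14:30, 15:15-15:45, 16:00-18:00 (add 8h to convert from UTC-8).
Hana in UTC: 09:15-12:00, 14:15-15:00, 17:00-17:45 (subtract 2h to convert from UTC+2).
Arjun ∩ Gabriel: 09:15-10:45, 15:45-17:45.
Arjun ∩ Gabriel ∩ Vera: 09:15-10:45, 16:00-17:45.
Arjun ∩ Gabriel ∩ Vera ∩ Hana: 09:15-10:45, 17:00-17:45.
The longest is 09:15-10:45 at 90 minutes.

90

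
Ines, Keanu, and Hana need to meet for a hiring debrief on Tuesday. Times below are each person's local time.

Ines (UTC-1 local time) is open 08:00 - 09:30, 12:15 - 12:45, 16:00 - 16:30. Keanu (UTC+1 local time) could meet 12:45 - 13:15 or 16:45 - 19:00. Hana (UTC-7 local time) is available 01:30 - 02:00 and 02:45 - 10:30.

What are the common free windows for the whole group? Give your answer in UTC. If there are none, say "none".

17:00-17:30

Ines in UTC: 09:00-10:30, 13:15-13:45, 17:00-17:30 (add 1h to convert from UTC-1).
Keanu in UTC: 11:45-12:15, 15:45-18:00 (subtract 1h to convert from UTC+1).
Hana in UTC: 08:30-09:00, 09:45-17:30 (add 7h to convert from UTC-7).
Ines ∩ Keanu: 17:00-17:30.
Ines ∩ Keanu ∩ Hana: 17:00-17:30.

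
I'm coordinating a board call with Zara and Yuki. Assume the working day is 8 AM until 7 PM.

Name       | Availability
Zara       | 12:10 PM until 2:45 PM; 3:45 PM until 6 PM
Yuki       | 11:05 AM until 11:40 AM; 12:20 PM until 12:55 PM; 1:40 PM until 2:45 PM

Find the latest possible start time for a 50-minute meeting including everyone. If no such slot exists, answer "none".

13:55

Zara ∩ Yuki: 12:20-12:55, 13:40-14:45.
Those are the intersection windows.
The last common window of at least 50 minutes is 13:40-14:45; a 50-minute meeting can start as late as 13:55 and still end by 14:45.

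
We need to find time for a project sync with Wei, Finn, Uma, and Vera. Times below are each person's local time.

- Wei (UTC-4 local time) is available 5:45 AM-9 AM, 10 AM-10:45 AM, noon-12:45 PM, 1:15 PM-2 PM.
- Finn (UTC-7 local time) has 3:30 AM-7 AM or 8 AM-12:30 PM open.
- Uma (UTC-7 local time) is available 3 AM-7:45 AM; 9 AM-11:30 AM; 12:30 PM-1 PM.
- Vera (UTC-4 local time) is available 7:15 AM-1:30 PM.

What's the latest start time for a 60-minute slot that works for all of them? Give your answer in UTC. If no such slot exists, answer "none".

Wei in UTC: 09:45-13:00, 14:00-14:45, 16:00-16:45, 17:15-18:00 (add 4h to convert from UTC-4).
Finn in UTC: 10:30-14:00, 15:00-19:30 (add 7h to convert from UTC-7).
Uma in UTC: 10:00-14:45, 16:00-18:30, 19:30-20:00 (add 7h to convert from UTC-7).
Vera in UTC: 11:15-17:30 (add 4h to convert from UTC-4).
Wei ∩ Finn: 10:30-13:00, 16:00-16:45, 17:15-18:00.
Wei ∩ Finn ∩ Uma: 10:30-13:00, 16:00-16:45, 17:15-18:00.
Wei ∩ Finn ∩ Uma ∩ Vera: 11:15-13:00, 16:00-16:45, 17:15-17:30.
The last common window of at least 60 minutes is 11:15-13:00; a 60-minute meeting can start as late as 12:00 and still end by 13:00.

12:00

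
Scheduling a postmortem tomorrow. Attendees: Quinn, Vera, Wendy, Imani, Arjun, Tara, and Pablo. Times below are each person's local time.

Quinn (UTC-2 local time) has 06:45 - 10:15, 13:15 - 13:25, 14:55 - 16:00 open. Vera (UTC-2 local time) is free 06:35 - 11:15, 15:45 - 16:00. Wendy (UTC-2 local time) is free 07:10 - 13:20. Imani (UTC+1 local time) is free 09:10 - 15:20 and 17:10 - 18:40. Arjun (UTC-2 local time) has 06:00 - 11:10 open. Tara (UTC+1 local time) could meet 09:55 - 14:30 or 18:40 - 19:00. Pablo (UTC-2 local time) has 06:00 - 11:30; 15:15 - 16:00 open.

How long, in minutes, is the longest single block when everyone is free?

Quinn in UTC: 08:45-12:15, 15:15-15:25, 16:55-18:00 (add 2h to convert from UTC-2).
Vera in UTC: 08:35-13:15, 17:45-18:00 (add 2h to convert from UTC-2).
Wendy in UTC: 09:10-15:20 (add 2h to convert from UTC-2).
Imani in UTC: 08:10-14:20, 16:10-17:40 (subtract 1h to convert from UTC+1).
Arjun in UTC: 08:00-13:10 (add 2h to convert from UTC-2).
Tara in UTC: 08:55-13:30, 17:40-18:00 (subtract 1h to convert from UTC+1).
Pablo in UTC: 08:00-13:30, 17:15-18:00 (add 2h to convert from UTC-2).
Quinn ∩ Vera: 08:45-12:15, 17:45-18:00.
Quinn ∩ Vera ∩ Wendy: 09:10-12:15.
Quinn ∩ Vera ∩ Wendy ∩ Imani: 09:10-12:15.
Quinn ∩ Vera ∩ Wendy ∩ Imani ∩ Arjun: 09:10-12:15.
Quinn ∩ Vera ∩ Wendy ∩ Imani ∩ Arjun ∩ Tara: 09:10-12:15.
Quinn ∩ Vera ∩ Wendy ∩ Imani ∩ Arjun ∩ Tara ∩ Pablo: 09:10-12:15.
The longest is 09:10-12:15 at 185 minutes.

185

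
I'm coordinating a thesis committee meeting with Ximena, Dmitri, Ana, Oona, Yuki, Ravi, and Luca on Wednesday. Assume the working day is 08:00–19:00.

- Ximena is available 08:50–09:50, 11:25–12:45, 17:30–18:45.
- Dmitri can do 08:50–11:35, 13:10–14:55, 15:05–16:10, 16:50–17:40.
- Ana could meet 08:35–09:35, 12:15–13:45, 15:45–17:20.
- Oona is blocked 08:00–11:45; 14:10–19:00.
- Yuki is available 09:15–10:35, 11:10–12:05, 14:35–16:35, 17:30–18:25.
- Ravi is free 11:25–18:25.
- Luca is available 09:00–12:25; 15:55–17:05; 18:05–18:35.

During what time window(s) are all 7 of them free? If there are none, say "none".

none

Ximena free: 08:50-09:50, 11:25-12:45, 17:30-18:45.
Dmitri free: 08:50-11:35, 13:10-14:55, 15:05-16:10, 16:50-17:40.
Ana free: 08:35-09:35, 12:15-13:45, 15:45-17:20.
Oona free: 11:45-14:10 (invert busy blocks within the working day).
Yuki free: 09:15-10:35, 11:10-12:05, 14:35-16:35, 17:30-18:25.
Ravi free: 11:25-18:25.
Luca free: 09:00-12:25, 15:55-17:05, 18:05-18:35.
Ximena ∩ Dmitri: 08:50-09:50, 11:25-11:35, 17:30-17:40.
Ximena ∩ Dmitri ∩ Ana: 08:50-09:35.
Ximena ∩ Dmitri ∩ Ana ∩ Oona: ∅.
Ximena ∩ Dmitri ∩ Ana ∩ Oona ∩ Yuki: ∅.
Ximena ∩ Dmitri ∩ Ana ∩ Oona ∩ Yuki ∩ Ravi: ∅.
Ximena ∩ Dmitri ∩ Ana ∩ Oona ∩ Yuki ∩ Ravi ∩ Luca: ∅.
There is no time when everyone is free.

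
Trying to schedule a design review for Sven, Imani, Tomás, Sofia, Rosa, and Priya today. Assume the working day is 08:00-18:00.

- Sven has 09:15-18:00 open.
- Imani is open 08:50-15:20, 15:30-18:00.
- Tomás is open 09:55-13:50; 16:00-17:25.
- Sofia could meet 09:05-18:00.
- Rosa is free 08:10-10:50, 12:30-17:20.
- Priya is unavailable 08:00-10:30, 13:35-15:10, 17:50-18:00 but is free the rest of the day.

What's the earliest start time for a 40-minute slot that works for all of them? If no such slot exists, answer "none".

12:30

Sven free: 09:15-18:00.
Imani free: 08:50-15:20, 15:30-18:00.
Tomás free: 09:55-13:50, 16:00-17:25.
Sofia free: 09:05-18:00.
Rosa free: 08:10-10:50, 12:30-17:20.
Priya free: 10:30-13:35, 15:10-17:50 (invert busy blocks within the working day).
Sven ∩ Imani: 09:15-15:20, 15:30-18:00.
Sven ∩ Imani ∩ Tomás: 09:55-13:50, 16:00-17:25.
Sven ∩ Imani ∩ Tomás ∩ Sofia: 09:55-13:50, 16:00-17:25.
Sven ∩ Imani ∩ Tomás ∩ Sofia ∩ Rosa: 09:55-10:50, 12:30-13:50, 16:00-17:20.
Sven ∩ Imani ∩ Tomás ∩ Sofia ∩ Rosa ∩ Priya: 10:30-10:50, 12:30-13:35, 16:00-17:20.
The first common window of at least 40 minutes is 12:30-13:35, so the earliest start is 12:30.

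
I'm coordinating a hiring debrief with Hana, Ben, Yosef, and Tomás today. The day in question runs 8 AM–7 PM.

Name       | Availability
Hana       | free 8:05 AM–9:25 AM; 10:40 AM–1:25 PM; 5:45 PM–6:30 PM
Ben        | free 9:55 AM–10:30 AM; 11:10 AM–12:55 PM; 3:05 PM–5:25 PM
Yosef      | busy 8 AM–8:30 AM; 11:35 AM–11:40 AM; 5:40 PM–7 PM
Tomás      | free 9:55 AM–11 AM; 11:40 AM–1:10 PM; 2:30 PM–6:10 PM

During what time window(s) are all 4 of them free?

Hana free: 08:05-09:25, 10:40-13:25, 17:45-18:30.
Ben free: 09:55-10:30, 11:10-12:55, 15:05-17:25.
Yosef free: 08:30-11:35, 11:40-17:40 (invert busy blocks within the working day).
Tomás free: 09:55-11:00, 11:40-13:10, 14:30-18:10.
Hana ∩ Ben: 11:10-12:55.
Hana ∩ Ben ∩ Yosef: 11:10-11:35, 11:40-12:55.
Hana ∩ Ben ∩ Yosef ∩ Tomás: 11:40-12:55.

11:40-12:55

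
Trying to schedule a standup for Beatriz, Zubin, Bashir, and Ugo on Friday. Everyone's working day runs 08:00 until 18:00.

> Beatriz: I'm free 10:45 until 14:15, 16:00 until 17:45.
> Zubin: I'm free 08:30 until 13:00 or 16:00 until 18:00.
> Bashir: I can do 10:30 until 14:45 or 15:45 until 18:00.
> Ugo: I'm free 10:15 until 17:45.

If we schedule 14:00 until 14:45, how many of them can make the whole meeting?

Bashir and Ugo can make the full 14:00-14:45 slot — that's 2.

2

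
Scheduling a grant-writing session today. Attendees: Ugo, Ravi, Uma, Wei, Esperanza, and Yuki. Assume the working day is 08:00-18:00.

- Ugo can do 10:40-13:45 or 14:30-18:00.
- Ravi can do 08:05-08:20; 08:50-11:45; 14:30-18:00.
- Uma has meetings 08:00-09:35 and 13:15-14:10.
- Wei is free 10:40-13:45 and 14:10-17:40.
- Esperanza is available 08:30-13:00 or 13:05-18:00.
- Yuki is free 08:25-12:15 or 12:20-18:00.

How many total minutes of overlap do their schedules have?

Ugo free: 10:40-13:45, 14:30-18:00.
Ravi free: 08:05-08:20, 08:50-11:45, 14:30-18:00.
Uma free: 09:35-13:15, 14:10-18:00 (invert busy blocks within the working day).
Wei free: 10:40-13:45, 14:10-17:40.
Esperanza free: 08:30-13:00, 13:05-18:00.
Yuki free: 08:25-12:15, 12:20-18:00.
Ugo ∩ Ravi: 10:40-11:45, 14:30-18:00.
Ugo ∩ Ravi ∩ Uma: 10:40-11:45, 14:30-18:00.
Ugo ∩ Ravi ∩ Uma ∩ Wei: 10:40-11:45, 14:30-17:40.
Ugo ∩ Ravi ∩ Uma ∩ Wei ∩ Esperanza: 10:40-11:45, 14:30-17:40.
Ugo ∩ Ravi ∩ Uma ∩ Wei ∩ Esperanza ∩ Yuki: 10:40-11:45, 14:30-17:40.
Summing the common windows: 65 + 190 = 255 minutes.

255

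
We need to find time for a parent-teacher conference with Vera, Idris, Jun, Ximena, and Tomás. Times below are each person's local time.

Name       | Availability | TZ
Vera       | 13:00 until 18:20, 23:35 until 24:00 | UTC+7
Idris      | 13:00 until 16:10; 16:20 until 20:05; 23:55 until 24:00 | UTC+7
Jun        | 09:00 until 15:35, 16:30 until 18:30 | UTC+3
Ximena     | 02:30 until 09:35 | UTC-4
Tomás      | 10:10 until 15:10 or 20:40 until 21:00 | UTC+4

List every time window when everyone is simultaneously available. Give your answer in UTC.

Vera in UTC: 06:00-11:20, 16:35-17:00 (subtract 7h to convert from UTC+7).
Idris in UTC: 06:00-09:10, 09:20-13:05, 16:55-17:00 (subtract 7h to convert from UTC+7).
Jun in UTC: 06:00-12:35, 13:30-15:30 (subtract 3h to convert from UTC+3).
Ximena in UTC: 06:30-13:35 (add 4h to convert from UTC-4).
Tomás in UTC: 06:10-11:10, 16:40-17:00 (subtract 4h to convert from UTC+4).
Vera ∩ Idris: 06:00-09:10, 09:20-11:20, 16:55-17:00.
Vera ∩ Idris ∩ Jun: 06:00-09:10, 09:20-11:20.
Vera ∩ Idris ∩ Jun ∩ Ximena: 06:30-09:10, 09:20-11:20.
Vera ∩ Idris ∩ Jun ∩ Ximena ∩ Tomás: 06:30-09:10, 09:20-11:10.

06:30-09:10, 09:20-11:10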